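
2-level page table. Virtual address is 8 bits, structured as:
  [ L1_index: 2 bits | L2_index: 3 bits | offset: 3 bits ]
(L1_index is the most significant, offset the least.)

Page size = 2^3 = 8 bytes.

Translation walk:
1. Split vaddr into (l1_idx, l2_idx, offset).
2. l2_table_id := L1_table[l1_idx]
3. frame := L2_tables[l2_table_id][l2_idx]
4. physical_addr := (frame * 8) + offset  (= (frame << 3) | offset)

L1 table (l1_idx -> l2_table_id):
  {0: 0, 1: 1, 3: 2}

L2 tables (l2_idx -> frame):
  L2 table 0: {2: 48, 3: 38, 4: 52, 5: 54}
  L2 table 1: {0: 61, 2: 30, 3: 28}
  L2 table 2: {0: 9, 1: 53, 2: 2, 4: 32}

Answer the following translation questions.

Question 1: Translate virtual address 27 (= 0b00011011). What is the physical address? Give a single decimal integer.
vaddr = 27 = 0b00011011
Split: l1_idx=0, l2_idx=3, offset=3
L1[0] = 0
L2[0][3] = 38
paddr = 38 * 8 + 3 = 307

Answer: 307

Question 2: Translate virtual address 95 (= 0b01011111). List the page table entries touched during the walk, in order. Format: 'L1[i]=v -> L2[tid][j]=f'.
Answer: L1[1]=1 -> L2[1][3]=28

Derivation:
vaddr = 95 = 0b01011111
Split: l1_idx=1, l2_idx=3, offset=7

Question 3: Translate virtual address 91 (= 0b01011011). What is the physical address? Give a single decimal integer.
vaddr = 91 = 0b01011011
Split: l1_idx=1, l2_idx=3, offset=3
L1[1] = 1
L2[1][3] = 28
paddr = 28 * 8 + 3 = 227

Answer: 227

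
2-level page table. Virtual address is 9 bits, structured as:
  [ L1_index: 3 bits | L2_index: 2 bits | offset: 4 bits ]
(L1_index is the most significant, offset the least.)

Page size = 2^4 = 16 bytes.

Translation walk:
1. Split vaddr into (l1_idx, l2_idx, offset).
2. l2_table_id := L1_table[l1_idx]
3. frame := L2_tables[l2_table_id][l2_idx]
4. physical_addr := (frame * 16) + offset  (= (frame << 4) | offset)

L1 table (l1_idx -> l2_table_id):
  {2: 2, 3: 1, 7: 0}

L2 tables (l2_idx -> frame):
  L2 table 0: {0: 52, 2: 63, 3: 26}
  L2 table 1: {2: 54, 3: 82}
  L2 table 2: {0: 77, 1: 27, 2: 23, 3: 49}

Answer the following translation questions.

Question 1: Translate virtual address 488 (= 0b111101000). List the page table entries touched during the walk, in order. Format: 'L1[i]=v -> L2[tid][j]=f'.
vaddr = 488 = 0b111101000
Split: l1_idx=7, l2_idx=2, offset=8

Answer: L1[7]=0 -> L2[0][2]=63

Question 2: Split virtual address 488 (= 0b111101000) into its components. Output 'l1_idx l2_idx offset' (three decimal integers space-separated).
vaddr = 488 = 0b111101000
  top 3 bits -> l1_idx = 7
  next 2 bits -> l2_idx = 2
  bottom 4 bits -> offset = 8

Answer: 7 2 8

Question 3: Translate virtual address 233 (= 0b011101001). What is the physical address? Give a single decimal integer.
vaddr = 233 = 0b011101001
Split: l1_idx=3, l2_idx=2, offset=9
L1[3] = 1
L2[1][2] = 54
paddr = 54 * 16 + 9 = 873

Answer: 873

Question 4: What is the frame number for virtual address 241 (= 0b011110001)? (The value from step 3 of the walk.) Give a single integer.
Answer: 82

Derivation:
vaddr = 241: l1_idx=3, l2_idx=3
L1[3] = 1; L2[1][3] = 82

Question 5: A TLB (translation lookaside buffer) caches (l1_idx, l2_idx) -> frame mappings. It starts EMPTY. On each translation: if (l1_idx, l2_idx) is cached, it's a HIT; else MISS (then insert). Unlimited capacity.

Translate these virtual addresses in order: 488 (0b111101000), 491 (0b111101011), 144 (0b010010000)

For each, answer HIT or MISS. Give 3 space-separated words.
Answer: MISS HIT MISS

Derivation:
vaddr=488: (7,2) not in TLB -> MISS, insert
vaddr=491: (7,2) in TLB -> HIT
vaddr=144: (2,1) not in TLB -> MISS, insert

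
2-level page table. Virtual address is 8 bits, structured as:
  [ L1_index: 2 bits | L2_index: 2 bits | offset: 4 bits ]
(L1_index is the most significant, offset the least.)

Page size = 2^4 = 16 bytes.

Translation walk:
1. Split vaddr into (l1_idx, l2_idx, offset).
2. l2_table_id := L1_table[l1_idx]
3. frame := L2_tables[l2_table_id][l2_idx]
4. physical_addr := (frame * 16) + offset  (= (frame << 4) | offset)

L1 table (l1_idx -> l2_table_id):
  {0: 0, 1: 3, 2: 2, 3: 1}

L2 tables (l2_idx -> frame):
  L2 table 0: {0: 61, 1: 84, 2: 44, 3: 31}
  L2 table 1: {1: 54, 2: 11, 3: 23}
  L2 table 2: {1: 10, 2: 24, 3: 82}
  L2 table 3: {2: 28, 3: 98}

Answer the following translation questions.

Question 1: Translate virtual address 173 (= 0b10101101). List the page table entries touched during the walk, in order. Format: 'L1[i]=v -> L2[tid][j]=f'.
Answer: L1[2]=2 -> L2[2][2]=24

Derivation:
vaddr = 173 = 0b10101101
Split: l1_idx=2, l2_idx=2, offset=13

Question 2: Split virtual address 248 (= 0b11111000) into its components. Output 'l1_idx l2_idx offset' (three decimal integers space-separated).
Answer: 3 3 8

Derivation:
vaddr = 248 = 0b11111000
  top 2 bits -> l1_idx = 3
  next 2 bits -> l2_idx = 3
  bottom 4 bits -> offset = 8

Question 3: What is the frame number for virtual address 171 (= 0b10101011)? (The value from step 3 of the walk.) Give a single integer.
vaddr = 171: l1_idx=2, l2_idx=2
L1[2] = 2; L2[2][2] = 24

Answer: 24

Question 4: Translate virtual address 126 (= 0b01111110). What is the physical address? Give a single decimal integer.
vaddr = 126 = 0b01111110
Split: l1_idx=1, l2_idx=3, offset=14
L1[1] = 3
L2[3][3] = 98
paddr = 98 * 16 + 14 = 1582

Answer: 1582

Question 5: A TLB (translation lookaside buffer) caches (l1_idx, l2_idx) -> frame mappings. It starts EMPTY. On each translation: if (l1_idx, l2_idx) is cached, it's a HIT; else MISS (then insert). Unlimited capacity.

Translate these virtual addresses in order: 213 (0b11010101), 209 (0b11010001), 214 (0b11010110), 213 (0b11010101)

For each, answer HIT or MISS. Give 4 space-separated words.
Answer: MISS HIT HIT HIT

Derivation:
vaddr=213: (3,1) not in TLB -> MISS, insert
vaddr=209: (3,1) in TLB -> HIT
vaddr=214: (3,1) in TLB -> HIT
vaddr=213: (3,1) in TLB -> HIT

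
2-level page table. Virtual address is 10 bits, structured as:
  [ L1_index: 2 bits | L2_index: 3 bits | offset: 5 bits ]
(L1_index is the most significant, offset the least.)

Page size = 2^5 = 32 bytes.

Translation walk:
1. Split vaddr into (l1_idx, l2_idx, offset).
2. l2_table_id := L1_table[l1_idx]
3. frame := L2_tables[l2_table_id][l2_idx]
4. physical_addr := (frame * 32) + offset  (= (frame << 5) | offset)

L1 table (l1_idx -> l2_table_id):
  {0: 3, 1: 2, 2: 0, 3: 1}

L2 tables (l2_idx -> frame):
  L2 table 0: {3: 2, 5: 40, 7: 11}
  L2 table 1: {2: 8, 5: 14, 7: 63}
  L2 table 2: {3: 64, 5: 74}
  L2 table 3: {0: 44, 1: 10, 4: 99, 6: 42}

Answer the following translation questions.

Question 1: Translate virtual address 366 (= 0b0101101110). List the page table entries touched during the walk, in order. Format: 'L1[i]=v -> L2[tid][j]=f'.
vaddr = 366 = 0b0101101110
Split: l1_idx=1, l2_idx=3, offset=14

Answer: L1[1]=2 -> L2[2][3]=64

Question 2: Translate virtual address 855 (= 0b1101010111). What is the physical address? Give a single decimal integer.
Answer: 279

Derivation:
vaddr = 855 = 0b1101010111
Split: l1_idx=3, l2_idx=2, offset=23
L1[3] = 1
L2[1][2] = 8
paddr = 8 * 32 + 23 = 279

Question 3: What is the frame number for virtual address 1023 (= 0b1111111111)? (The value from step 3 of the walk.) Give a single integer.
vaddr = 1023: l1_idx=3, l2_idx=7
L1[3] = 1; L2[1][7] = 63

Answer: 63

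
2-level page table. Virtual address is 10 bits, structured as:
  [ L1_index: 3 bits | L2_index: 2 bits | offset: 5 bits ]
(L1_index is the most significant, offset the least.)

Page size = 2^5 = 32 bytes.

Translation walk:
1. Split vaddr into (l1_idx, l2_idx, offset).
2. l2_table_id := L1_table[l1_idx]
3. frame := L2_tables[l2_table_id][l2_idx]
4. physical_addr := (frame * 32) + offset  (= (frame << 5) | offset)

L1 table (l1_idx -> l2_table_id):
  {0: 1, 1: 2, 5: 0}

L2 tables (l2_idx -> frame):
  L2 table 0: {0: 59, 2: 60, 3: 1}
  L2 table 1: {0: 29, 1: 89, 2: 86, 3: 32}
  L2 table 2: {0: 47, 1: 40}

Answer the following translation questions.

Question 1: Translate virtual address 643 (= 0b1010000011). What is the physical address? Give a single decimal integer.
Answer: 1891

Derivation:
vaddr = 643 = 0b1010000011
Split: l1_idx=5, l2_idx=0, offset=3
L1[5] = 0
L2[0][0] = 59
paddr = 59 * 32 + 3 = 1891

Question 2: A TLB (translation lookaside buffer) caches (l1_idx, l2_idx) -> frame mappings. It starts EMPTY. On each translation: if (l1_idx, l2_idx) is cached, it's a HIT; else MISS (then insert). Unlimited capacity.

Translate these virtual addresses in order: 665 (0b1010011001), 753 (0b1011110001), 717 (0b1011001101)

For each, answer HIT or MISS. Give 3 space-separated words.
Answer: MISS MISS MISS

Derivation:
vaddr=665: (5,0) not in TLB -> MISS, insert
vaddr=753: (5,3) not in TLB -> MISS, insert
vaddr=717: (5,2) not in TLB -> MISS, insert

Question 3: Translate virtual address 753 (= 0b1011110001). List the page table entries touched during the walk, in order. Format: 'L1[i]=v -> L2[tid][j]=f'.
vaddr = 753 = 0b1011110001
Split: l1_idx=5, l2_idx=3, offset=17

Answer: L1[5]=0 -> L2[0][3]=1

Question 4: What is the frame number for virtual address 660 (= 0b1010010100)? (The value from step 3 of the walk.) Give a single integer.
Answer: 59

Derivation:
vaddr = 660: l1_idx=5, l2_idx=0
L1[5] = 0; L2[0][0] = 59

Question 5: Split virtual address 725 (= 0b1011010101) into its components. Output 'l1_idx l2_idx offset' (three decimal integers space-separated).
Answer: 5 2 21

Derivation:
vaddr = 725 = 0b1011010101
  top 3 bits -> l1_idx = 5
  next 2 bits -> l2_idx = 2
  bottom 5 bits -> offset = 21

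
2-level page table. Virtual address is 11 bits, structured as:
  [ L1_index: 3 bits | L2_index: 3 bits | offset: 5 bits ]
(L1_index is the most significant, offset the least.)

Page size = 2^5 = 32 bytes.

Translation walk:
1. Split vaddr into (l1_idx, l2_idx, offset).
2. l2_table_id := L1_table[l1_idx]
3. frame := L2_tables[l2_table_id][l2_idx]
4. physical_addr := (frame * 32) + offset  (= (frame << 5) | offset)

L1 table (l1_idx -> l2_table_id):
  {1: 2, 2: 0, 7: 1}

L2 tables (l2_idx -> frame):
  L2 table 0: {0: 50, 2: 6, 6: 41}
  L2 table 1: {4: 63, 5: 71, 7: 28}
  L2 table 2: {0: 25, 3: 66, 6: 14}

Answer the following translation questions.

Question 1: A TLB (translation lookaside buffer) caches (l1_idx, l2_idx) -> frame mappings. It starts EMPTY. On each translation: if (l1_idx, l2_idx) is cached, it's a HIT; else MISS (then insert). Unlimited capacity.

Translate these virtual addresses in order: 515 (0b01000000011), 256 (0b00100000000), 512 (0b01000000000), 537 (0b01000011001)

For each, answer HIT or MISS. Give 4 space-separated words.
Answer: MISS MISS HIT HIT

Derivation:
vaddr=515: (2,0) not in TLB -> MISS, insert
vaddr=256: (1,0) not in TLB -> MISS, insert
vaddr=512: (2,0) in TLB -> HIT
vaddr=537: (2,0) in TLB -> HIT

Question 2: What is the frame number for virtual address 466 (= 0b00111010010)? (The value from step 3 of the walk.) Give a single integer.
Answer: 14

Derivation:
vaddr = 466: l1_idx=1, l2_idx=6
L1[1] = 2; L2[2][6] = 14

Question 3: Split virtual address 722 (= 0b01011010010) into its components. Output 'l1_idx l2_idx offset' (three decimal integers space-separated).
vaddr = 722 = 0b01011010010
  top 3 bits -> l1_idx = 2
  next 3 bits -> l2_idx = 6
  bottom 5 bits -> offset = 18

Answer: 2 6 18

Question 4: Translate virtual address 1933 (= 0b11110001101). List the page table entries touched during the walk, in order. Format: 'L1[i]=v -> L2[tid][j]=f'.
Answer: L1[7]=1 -> L2[1][4]=63

Derivation:
vaddr = 1933 = 0b11110001101
Split: l1_idx=7, l2_idx=4, offset=13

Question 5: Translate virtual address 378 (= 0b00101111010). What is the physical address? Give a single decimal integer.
Answer: 2138

Derivation:
vaddr = 378 = 0b00101111010
Split: l1_idx=1, l2_idx=3, offset=26
L1[1] = 2
L2[2][3] = 66
paddr = 66 * 32 + 26 = 2138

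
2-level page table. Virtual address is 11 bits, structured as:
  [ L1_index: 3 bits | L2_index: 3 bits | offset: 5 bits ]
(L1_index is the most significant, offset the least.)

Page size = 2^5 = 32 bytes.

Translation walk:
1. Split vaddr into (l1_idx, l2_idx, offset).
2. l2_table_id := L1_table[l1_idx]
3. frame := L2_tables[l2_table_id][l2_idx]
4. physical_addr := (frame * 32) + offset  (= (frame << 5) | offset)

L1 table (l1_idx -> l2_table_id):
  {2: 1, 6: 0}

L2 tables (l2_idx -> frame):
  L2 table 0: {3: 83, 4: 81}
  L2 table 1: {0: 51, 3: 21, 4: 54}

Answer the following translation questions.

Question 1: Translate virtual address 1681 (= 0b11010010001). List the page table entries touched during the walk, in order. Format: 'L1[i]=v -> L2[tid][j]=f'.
vaddr = 1681 = 0b11010010001
Split: l1_idx=6, l2_idx=4, offset=17

Answer: L1[6]=0 -> L2[0][4]=81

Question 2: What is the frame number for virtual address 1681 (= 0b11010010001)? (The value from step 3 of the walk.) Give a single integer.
vaddr = 1681: l1_idx=6, l2_idx=4
L1[6] = 0; L2[0][4] = 81

Answer: 81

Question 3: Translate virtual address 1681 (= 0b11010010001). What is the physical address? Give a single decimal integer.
Answer: 2609

Derivation:
vaddr = 1681 = 0b11010010001
Split: l1_idx=6, l2_idx=4, offset=17
L1[6] = 0
L2[0][4] = 81
paddr = 81 * 32 + 17 = 2609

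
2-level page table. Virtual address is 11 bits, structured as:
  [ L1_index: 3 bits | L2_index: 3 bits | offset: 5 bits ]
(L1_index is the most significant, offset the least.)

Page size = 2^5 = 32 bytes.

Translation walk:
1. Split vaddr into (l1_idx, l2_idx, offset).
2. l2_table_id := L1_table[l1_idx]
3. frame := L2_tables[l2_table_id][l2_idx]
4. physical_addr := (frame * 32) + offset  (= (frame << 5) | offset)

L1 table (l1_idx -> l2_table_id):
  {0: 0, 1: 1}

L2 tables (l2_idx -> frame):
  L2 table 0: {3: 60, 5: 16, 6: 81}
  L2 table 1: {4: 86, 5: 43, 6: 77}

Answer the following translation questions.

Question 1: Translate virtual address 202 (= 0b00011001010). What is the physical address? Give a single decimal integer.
vaddr = 202 = 0b00011001010
Split: l1_idx=0, l2_idx=6, offset=10
L1[0] = 0
L2[0][6] = 81
paddr = 81 * 32 + 10 = 2602

Answer: 2602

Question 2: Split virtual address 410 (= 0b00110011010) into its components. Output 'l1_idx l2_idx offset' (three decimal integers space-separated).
Answer: 1 4 26

Derivation:
vaddr = 410 = 0b00110011010
  top 3 bits -> l1_idx = 1
  next 3 bits -> l2_idx = 4
  bottom 5 bits -> offset = 26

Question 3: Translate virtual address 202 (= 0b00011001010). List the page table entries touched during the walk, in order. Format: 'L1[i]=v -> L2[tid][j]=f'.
vaddr = 202 = 0b00011001010
Split: l1_idx=0, l2_idx=6, offset=10

Answer: L1[0]=0 -> L2[0][6]=81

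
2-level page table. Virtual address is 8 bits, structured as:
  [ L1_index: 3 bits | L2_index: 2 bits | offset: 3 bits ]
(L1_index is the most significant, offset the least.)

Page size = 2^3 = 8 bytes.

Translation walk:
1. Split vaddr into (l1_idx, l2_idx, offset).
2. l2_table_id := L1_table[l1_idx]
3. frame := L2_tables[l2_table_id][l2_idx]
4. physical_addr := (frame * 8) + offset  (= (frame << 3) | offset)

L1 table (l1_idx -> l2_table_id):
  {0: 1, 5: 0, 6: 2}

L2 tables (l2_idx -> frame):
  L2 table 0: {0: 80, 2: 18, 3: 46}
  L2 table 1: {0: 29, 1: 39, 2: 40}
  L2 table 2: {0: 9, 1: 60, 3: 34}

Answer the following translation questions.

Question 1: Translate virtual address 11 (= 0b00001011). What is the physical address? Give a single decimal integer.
Answer: 315

Derivation:
vaddr = 11 = 0b00001011
Split: l1_idx=0, l2_idx=1, offset=3
L1[0] = 1
L2[1][1] = 39
paddr = 39 * 8 + 3 = 315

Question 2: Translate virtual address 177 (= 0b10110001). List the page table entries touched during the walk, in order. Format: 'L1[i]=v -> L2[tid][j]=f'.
Answer: L1[5]=0 -> L2[0][2]=18

Derivation:
vaddr = 177 = 0b10110001
Split: l1_idx=5, l2_idx=2, offset=1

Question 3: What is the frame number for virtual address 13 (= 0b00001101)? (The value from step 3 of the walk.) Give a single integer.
vaddr = 13: l1_idx=0, l2_idx=1
L1[0] = 1; L2[1][1] = 39

Answer: 39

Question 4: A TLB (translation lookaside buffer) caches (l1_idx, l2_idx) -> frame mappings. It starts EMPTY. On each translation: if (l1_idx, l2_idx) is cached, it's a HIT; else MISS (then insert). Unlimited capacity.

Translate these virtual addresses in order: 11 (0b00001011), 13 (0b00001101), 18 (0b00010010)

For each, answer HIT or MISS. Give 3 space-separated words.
vaddr=11: (0,1) not in TLB -> MISS, insert
vaddr=13: (0,1) in TLB -> HIT
vaddr=18: (0,2) not in TLB -> MISS, insert

Answer: MISS HIT MISS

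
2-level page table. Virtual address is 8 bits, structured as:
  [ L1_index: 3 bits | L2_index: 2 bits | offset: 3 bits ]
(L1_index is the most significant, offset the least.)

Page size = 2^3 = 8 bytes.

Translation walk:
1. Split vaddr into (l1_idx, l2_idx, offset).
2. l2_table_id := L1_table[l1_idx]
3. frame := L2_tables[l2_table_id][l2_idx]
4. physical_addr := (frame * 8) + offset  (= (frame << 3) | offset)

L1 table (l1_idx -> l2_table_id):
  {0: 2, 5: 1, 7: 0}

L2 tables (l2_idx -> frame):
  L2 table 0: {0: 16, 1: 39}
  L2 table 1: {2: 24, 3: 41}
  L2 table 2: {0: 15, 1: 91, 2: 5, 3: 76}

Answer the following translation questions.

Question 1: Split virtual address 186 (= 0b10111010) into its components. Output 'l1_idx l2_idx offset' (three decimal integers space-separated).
vaddr = 186 = 0b10111010
  top 3 bits -> l1_idx = 5
  next 2 bits -> l2_idx = 3
  bottom 3 bits -> offset = 2

Answer: 5 3 2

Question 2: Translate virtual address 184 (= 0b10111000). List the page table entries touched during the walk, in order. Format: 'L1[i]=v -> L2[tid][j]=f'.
Answer: L1[5]=1 -> L2[1][3]=41

Derivation:
vaddr = 184 = 0b10111000
Split: l1_idx=5, l2_idx=3, offset=0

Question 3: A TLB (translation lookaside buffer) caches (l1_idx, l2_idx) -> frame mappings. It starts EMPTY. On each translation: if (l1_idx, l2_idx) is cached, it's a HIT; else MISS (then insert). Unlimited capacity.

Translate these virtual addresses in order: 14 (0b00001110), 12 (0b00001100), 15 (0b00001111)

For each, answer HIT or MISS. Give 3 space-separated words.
Answer: MISS HIT HIT

Derivation:
vaddr=14: (0,1) not in TLB -> MISS, insert
vaddr=12: (0,1) in TLB -> HIT
vaddr=15: (0,1) in TLB -> HIT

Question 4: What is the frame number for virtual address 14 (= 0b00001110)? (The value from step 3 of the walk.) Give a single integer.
Answer: 91

Derivation:
vaddr = 14: l1_idx=0, l2_idx=1
L1[0] = 2; L2[2][1] = 91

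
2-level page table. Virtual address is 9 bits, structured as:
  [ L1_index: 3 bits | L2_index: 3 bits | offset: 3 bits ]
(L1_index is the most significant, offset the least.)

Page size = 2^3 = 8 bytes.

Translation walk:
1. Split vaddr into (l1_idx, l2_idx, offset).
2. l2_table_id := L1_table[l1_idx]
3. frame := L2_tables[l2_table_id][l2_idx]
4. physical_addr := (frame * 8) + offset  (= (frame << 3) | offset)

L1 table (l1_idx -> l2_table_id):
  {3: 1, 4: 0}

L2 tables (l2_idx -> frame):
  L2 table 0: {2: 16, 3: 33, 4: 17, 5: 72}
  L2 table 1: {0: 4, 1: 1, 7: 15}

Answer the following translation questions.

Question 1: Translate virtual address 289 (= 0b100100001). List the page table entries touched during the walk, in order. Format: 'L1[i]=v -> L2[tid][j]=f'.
Answer: L1[4]=0 -> L2[0][4]=17

Derivation:
vaddr = 289 = 0b100100001
Split: l1_idx=4, l2_idx=4, offset=1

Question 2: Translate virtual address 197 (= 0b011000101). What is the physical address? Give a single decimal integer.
vaddr = 197 = 0b011000101
Split: l1_idx=3, l2_idx=0, offset=5
L1[3] = 1
L2[1][0] = 4
paddr = 4 * 8 + 5 = 37

Answer: 37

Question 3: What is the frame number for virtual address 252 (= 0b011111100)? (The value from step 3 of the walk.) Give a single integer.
vaddr = 252: l1_idx=3, l2_idx=7
L1[3] = 1; L2[1][7] = 15

Answer: 15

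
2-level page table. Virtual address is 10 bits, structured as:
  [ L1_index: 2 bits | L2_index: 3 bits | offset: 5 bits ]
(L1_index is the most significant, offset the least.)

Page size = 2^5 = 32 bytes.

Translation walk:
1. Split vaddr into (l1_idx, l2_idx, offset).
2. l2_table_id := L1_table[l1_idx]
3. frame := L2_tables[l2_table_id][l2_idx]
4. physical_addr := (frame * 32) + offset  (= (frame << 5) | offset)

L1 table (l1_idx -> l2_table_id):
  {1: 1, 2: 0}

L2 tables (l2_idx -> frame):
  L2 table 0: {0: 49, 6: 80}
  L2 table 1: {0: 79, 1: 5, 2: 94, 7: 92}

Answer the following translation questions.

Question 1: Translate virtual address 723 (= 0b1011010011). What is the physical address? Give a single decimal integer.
Answer: 2579

Derivation:
vaddr = 723 = 0b1011010011
Split: l1_idx=2, l2_idx=6, offset=19
L1[2] = 0
L2[0][6] = 80
paddr = 80 * 32 + 19 = 2579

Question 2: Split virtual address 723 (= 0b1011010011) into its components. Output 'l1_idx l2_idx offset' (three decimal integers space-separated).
Answer: 2 6 19

Derivation:
vaddr = 723 = 0b1011010011
  top 2 bits -> l1_idx = 2
  next 3 bits -> l2_idx = 6
  bottom 5 bits -> offset = 19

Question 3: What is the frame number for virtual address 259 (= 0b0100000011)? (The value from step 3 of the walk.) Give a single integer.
vaddr = 259: l1_idx=1, l2_idx=0
L1[1] = 1; L2[1][0] = 79

Answer: 79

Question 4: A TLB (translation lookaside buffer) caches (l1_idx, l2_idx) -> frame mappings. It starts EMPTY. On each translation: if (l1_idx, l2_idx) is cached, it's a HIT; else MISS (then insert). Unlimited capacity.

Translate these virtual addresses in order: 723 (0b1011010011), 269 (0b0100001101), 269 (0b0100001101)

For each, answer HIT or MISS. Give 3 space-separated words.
Answer: MISS MISS HIT

Derivation:
vaddr=723: (2,6) not in TLB -> MISS, insert
vaddr=269: (1,0) not in TLB -> MISS, insert
vaddr=269: (1,0) in TLB -> HIT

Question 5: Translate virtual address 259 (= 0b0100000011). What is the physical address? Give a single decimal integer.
vaddr = 259 = 0b0100000011
Split: l1_idx=1, l2_idx=0, offset=3
L1[1] = 1
L2[1][0] = 79
paddr = 79 * 32 + 3 = 2531

Answer: 2531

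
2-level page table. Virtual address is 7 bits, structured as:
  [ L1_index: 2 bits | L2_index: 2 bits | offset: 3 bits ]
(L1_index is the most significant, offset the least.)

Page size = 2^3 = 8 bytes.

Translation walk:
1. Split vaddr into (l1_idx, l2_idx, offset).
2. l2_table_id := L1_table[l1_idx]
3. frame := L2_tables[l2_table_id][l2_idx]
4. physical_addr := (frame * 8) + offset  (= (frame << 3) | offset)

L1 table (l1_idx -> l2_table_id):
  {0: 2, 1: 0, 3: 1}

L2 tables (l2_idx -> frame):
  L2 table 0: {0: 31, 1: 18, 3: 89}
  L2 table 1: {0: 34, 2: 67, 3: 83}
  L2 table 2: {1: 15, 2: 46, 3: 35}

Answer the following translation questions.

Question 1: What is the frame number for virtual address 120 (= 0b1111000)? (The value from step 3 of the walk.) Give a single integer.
Answer: 83

Derivation:
vaddr = 120: l1_idx=3, l2_idx=3
L1[3] = 1; L2[1][3] = 83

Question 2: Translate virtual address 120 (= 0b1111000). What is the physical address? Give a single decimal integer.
vaddr = 120 = 0b1111000
Split: l1_idx=3, l2_idx=3, offset=0
L1[3] = 1
L2[1][3] = 83
paddr = 83 * 8 + 0 = 664

Answer: 664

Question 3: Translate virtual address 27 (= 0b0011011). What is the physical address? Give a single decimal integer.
Answer: 283

Derivation:
vaddr = 27 = 0b0011011
Split: l1_idx=0, l2_idx=3, offset=3
L1[0] = 2
L2[2][3] = 35
paddr = 35 * 8 + 3 = 283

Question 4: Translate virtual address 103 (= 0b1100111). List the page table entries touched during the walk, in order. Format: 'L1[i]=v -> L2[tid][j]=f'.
vaddr = 103 = 0b1100111
Split: l1_idx=3, l2_idx=0, offset=7

Answer: L1[3]=1 -> L2[1][0]=34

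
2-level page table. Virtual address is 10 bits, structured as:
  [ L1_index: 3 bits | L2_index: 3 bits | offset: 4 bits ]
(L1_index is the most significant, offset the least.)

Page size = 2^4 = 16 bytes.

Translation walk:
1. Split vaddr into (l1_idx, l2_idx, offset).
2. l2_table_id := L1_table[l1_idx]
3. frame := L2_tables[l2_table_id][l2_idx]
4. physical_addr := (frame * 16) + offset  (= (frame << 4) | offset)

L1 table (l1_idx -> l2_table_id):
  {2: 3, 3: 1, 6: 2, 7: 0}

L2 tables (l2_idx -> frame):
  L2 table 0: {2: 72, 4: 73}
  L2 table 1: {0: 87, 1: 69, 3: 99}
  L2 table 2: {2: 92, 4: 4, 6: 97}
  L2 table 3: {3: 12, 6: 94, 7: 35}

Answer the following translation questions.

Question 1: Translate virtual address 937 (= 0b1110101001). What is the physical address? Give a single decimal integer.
Answer: 1161

Derivation:
vaddr = 937 = 0b1110101001
Split: l1_idx=7, l2_idx=2, offset=9
L1[7] = 0
L2[0][2] = 72
paddr = 72 * 16 + 9 = 1161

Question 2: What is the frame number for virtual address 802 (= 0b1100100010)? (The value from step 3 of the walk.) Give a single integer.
vaddr = 802: l1_idx=6, l2_idx=2
L1[6] = 2; L2[2][2] = 92

Answer: 92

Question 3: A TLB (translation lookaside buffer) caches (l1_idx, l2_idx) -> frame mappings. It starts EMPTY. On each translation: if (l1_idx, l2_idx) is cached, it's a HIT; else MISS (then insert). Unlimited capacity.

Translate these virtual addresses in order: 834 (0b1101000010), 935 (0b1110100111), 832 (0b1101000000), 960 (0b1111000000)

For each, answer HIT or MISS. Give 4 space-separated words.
Answer: MISS MISS HIT MISS

Derivation:
vaddr=834: (6,4) not in TLB -> MISS, insert
vaddr=935: (7,2) not in TLB -> MISS, insert
vaddr=832: (6,4) in TLB -> HIT
vaddr=960: (7,4) not in TLB -> MISS, insert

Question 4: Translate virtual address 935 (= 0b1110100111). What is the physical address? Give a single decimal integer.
vaddr = 935 = 0b1110100111
Split: l1_idx=7, l2_idx=2, offset=7
L1[7] = 0
L2[0][2] = 72
paddr = 72 * 16 + 7 = 1159

Answer: 1159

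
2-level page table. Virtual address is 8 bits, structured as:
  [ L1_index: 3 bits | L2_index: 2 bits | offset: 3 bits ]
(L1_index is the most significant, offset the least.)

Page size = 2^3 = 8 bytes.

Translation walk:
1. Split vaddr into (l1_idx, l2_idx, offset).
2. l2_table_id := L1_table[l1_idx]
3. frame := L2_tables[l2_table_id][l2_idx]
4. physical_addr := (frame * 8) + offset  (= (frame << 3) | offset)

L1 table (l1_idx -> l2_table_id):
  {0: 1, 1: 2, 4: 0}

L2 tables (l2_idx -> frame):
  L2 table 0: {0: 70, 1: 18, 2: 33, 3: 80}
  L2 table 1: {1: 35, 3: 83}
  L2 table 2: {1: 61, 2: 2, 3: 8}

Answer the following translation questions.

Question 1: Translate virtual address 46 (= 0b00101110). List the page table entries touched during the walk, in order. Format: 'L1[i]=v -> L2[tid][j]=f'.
vaddr = 46 = 0b00101110
Split: l1_idx=1, l2_idx=1, offset=6

Answer: L1[1]=2 -> L2[2][1]=61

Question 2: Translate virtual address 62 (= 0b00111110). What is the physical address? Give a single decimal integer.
vaddr = 62 = 0b00111110
Split: l1_idx=1, l2_idx=3, offset=6
L1[1] = 2
L2[2][3] = 8
paddr = 8 * 8 + 6 = 70

Answer: 70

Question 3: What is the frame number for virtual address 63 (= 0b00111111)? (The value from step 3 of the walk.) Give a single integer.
Answer: 8

Derivation:
vaddr = 63: l1_idx=1, l2_idx=3
L1[1] = 2; L2[2][3] = 8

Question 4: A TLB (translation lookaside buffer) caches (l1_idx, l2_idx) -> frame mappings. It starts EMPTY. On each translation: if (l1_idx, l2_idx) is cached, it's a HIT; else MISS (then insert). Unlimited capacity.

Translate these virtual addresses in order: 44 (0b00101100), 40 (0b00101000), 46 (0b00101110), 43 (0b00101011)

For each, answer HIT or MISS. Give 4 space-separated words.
Answer: MISS HIT HIT HIT

Derivation:
vaddr=44: (1,1) not in TLB -> MISS, insert
vaddr=40: (1,1) in TLB -> HIT
vaddr=46: (1,1) in TLB -> HIT
vaddr=43: (1,1) in TLB -> HIT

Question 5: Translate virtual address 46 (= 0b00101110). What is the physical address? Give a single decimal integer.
Answer: 494

Derivation:
vaddr = 46 = 0b00101110
Split: l1_idx=1, l2_idx=1, offset=6
L1[1] = 2
L2[2][1] = 61
paddr = 61 * 8 + 6 = 494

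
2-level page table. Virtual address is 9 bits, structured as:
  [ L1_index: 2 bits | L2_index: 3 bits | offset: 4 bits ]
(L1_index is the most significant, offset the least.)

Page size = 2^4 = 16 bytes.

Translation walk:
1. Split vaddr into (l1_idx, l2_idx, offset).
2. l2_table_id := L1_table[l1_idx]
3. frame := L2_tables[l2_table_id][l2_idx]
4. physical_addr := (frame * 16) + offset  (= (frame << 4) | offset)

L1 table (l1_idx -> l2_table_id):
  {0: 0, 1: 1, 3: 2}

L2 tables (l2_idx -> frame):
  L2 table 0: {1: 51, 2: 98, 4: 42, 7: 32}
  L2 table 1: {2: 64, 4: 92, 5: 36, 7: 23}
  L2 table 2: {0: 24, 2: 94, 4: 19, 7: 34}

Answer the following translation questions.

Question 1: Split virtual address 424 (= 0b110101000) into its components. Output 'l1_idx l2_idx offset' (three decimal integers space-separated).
Answer: 3 2 8

Derivation:
vaddr = 424 = 0b110101000
  top 2 bits -> l1_idx = 3
  next 3 bits -> l2_idx = 2
  bottom 4 bits -> offset = 8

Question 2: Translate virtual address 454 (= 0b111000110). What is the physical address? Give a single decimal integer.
vaddr = 454 = 0b111000110
Split: l1_idx=3, l2_idx=4, offset=6
L1[3] = 2
L2[2][4] = 19
paddr = 19 * 16 + 6 = 310

Answer: 310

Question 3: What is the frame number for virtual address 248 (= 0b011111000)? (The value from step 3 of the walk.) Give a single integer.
Answer: 23

Derivation:
vaddr = 248: l1_idx=1, l2_idx=7
L1[1] = 1; L2[1][7] = 23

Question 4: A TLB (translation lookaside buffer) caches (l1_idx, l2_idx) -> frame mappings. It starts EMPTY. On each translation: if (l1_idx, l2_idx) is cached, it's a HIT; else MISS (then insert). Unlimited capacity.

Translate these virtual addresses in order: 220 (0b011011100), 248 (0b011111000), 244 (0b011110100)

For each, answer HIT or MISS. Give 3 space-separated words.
vaddr=220: (1,5) not in TLB -> MISS, insert
vaddr=248: (1,7) not in TLB -> MISS, insert
vaddr=244: (1,7) in TLB -> HIT

Answer: MISS MISS HIT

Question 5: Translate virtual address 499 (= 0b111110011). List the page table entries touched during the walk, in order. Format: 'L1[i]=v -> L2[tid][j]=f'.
vaddr = 499 = 0b111110011
Split: l1_idx=3, l2_idx=7, offset=3

Answer: L1[3]=2 -> L2[2][7]=34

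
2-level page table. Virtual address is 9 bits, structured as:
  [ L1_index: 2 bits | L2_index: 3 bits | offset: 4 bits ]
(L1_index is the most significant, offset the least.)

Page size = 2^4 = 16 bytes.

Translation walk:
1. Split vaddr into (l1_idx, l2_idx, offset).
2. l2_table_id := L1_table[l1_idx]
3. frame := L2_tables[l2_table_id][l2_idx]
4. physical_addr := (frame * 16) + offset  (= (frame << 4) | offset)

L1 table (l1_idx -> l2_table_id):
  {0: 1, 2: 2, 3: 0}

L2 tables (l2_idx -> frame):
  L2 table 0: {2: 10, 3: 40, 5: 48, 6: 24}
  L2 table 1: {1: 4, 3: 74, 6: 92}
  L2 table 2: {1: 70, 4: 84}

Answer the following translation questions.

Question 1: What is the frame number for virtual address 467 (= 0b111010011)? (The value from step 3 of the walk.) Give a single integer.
Answer: 48

Derivation:
vaddr = 467: l1_idx=3, l2_idx=5
L1[3] = 0; L2[0][5] = 48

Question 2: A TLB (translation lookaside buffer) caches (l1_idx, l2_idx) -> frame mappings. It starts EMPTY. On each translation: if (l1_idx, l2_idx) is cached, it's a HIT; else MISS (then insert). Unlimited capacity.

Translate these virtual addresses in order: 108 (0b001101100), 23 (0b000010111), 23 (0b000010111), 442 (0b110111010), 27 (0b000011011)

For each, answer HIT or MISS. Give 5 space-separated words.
Answer: MISS MISS HIT MISS HIT

Derivation:
vaddr=108: (0,6) not in TLB -> MISS, insert
vaddr=23: (0,1) not in TLB -> MISS, insert
vaddr=23: (0,1) in TLB -> HIT
vaddr=442: (3,3) not in TLB -> MISS, insert
vaddr=27: (0,1) in TLB -> HIT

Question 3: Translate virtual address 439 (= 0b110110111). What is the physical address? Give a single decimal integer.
Answer: 647

Derivation:
vaddr = 439 = 0b110110111
Split: l1_idx=3, l2_idx=3, offset=7
L1[3] = 0
L2[0][3] = 40
paddr = 40 * 16 + 7 = 647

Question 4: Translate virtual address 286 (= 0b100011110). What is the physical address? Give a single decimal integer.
Answer: 1134

Derivation:
vaddr = 286 = 0b100011110
Split: l1_idx=2, l2_idx=1, offset=14
L1[2] = 2
L2[2][1] = 70
paddr = 70 * 16 + 14 = 1134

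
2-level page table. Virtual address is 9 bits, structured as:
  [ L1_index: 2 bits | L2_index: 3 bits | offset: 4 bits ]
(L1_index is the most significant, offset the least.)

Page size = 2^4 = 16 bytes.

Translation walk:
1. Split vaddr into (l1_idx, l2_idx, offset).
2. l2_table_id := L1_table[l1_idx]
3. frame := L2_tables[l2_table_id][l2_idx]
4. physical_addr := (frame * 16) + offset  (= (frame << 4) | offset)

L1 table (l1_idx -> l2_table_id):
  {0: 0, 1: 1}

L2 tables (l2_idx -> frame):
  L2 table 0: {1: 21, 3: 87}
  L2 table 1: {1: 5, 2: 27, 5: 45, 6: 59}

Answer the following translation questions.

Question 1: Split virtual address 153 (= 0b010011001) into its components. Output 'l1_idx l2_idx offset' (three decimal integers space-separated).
vaddr = 153 = 0b010011001
  top 2 bits -> l1_idx = 1
  next 3 bits -> l2_idx = 1
  bottom 4 bits -> offset = 9

Answer: 1 1 9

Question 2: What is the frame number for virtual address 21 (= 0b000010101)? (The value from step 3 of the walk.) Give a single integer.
Answer: 21

Derivation:
vaddr = 21: l1_idx=0, l2_idx=1
L1[0] = 0; L2[0][1] = 21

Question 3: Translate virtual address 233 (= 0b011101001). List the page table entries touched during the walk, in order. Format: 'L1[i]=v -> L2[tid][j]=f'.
vaddr = 233 = 0b011101001
Split: l1_idx=1, l2_idx=6, offset=9

Answer: L1[1]=1 -> L2[1][6]=59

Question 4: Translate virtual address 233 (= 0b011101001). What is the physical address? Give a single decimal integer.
vaddr = 233 = 0b011101001
Split: l1_idx=1, l2_idx=6, offset=9
L1[1] = 1
L2[1][6] = 59
paddr = 59 * 16 + 9 = 953

Answer: 953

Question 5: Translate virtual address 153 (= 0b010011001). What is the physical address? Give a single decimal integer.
vaddr = 153 = 0b010011001
Split: l1_idx=1, l2_idx=1, offset=9
L1[1] = 1
L2[1][1] = 5
paddr = 5 * 16 + 9 = 89

Answer: 89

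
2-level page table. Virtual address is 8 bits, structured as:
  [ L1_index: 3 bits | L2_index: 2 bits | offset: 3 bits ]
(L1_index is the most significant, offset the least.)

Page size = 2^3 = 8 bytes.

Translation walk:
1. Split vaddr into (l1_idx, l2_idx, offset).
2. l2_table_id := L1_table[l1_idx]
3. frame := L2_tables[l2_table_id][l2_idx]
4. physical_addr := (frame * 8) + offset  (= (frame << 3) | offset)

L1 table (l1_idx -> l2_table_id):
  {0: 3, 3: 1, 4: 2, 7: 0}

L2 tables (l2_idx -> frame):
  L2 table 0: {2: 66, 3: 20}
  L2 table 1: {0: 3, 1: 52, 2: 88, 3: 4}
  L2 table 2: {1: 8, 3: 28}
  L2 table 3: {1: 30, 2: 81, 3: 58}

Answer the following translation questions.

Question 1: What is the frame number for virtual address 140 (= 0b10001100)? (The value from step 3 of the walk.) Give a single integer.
vaddr = 140: l1_idx=4, l2_idx=1
L1[4] = 2; L2[2][1] = 8

Answer: 8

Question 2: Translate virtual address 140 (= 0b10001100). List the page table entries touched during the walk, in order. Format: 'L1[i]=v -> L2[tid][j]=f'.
Answer: L1[4]=2 -> L2[2][1]=8

Derivation:
vaddr = 140 = 0b10001100
Split: l1_idx=4, l2_idx=1, offset=4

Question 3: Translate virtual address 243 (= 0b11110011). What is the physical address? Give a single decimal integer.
vaddr = 243 = 0b11110011
Split: l1_idx=7, l2_idx=2, offset=3
L1[7] = 0
L2[0][2] = 66
paddr = 66 * 8 + 3 = 531

Answer: 531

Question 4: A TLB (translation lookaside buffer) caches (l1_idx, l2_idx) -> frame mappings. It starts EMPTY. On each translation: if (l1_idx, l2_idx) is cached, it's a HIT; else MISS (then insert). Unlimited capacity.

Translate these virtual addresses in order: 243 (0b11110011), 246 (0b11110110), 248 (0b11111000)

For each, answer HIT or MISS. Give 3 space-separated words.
Answer: MISS HIT MISS

Derivation:
vaddr=243: (7,2) not in TLB -> MISS, insert
vaddr=246: (7,2) in TLB -> HIT
vaddr=248: (7,3) not in TLB -> MISS, insert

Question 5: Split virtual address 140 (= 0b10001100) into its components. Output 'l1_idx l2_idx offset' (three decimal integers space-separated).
vaddr = 140 = 0b10001100
  top 3 bits -> l1_idx = 4
  next 2 bits -> l2_idx = 1
  bottom 3 bits -> offset = 4

Answer: 4 1 4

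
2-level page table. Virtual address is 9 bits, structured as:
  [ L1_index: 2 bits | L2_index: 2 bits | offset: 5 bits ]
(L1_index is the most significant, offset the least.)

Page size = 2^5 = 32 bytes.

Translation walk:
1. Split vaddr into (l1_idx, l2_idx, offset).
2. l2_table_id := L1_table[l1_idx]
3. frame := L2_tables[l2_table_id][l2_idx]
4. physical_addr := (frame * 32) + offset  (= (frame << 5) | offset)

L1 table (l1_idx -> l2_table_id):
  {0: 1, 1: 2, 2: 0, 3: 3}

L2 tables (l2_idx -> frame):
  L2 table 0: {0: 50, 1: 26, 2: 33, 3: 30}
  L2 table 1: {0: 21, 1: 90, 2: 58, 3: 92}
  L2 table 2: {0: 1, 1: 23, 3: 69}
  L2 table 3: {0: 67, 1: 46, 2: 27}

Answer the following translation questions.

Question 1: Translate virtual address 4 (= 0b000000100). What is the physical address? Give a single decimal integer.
Answer: 676

Derivation:
vaddr = 4 = 0b000000100
Split: l1_idx=0, l2_idx=0, offset=4
L1[0] = 1
L2[1][0] = 21
paddr = 21 * 32 + 4 = 676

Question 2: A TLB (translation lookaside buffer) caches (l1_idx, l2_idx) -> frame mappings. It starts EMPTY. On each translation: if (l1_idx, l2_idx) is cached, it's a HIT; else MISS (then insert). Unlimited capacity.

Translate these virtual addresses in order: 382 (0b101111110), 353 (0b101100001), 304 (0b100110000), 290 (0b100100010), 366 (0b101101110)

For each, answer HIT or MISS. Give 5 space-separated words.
vaddr=382: (2,3) not in TLB -> MISS, insert
vaddr=353: (2,3) in TLB -> HIT
vaddr=304: (2,1) not in TLB -> MISS, insert
vaddr=290: (2,1) in TLB -> HIT
vaddr=366: (2,3) in TLB -> HIT

Answer: MISS HIT MISS HIT HIT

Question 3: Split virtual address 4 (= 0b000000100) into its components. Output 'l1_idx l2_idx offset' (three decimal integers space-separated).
Answer: 0 0 4

Derivation:
vaddr = 4 = 0b000000100
  top 2 bits -> l1_idx = 0
  next 2 bits -> l2_idx = 0
  bottom 5 bits -> offset = 4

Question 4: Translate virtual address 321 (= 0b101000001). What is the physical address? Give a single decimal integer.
Answer: 1057

Derivation:
vaddr = 321 = 0b101000001
Split: l1_idx=2, l2_idx=2, offset=1
L1[2] = 0
L2[0][2] = 33
paddr = 33 * 32 + 1 = 1057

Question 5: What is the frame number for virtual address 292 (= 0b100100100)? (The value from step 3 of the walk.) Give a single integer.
vaddr = 292: l1_idx=2, l2_idx=1
L1[2] = 0; L2[0][1] = 26

Answer: 26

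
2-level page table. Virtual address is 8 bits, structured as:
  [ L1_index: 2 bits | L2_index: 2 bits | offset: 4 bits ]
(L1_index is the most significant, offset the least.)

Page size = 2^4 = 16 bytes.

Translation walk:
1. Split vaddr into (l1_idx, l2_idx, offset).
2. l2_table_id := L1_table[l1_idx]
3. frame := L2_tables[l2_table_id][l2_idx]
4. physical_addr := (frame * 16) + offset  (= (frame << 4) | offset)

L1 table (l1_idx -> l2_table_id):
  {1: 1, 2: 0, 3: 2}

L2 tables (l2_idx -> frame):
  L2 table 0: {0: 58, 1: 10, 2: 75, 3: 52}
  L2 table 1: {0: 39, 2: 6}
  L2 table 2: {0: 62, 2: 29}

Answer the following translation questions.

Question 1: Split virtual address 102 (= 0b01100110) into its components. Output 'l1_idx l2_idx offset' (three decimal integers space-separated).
vaddr = 102 = 0b01100110
  top 2 bits -> l1_idx = 1
  next 2 bits -> l2_idx = 2
  bottom 4 bits -> offset = 6

Answer: 1 2 6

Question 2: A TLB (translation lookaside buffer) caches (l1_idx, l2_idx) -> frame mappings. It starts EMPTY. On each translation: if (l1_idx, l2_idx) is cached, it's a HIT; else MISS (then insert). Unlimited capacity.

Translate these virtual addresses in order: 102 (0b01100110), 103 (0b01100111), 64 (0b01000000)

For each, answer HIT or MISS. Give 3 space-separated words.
Answer: MISS HIT MISS

Derivation:
vaddr=102: (1,2) not in TLB -> MISS, insert
vaddr=103: (1,2) in TLB -> HIT
vaddr=64: (1,0) not in TLB -> MISS, insert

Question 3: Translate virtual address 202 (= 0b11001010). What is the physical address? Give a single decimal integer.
Answer: 1002

Derivation:
vaddr = 202 = 0b11001010
Split: l1_idx=3, l2_idx=0, offset=10
L1[3] = 2
L2[2][0] = 62
paddr = 62 * 16 + 10 = 1002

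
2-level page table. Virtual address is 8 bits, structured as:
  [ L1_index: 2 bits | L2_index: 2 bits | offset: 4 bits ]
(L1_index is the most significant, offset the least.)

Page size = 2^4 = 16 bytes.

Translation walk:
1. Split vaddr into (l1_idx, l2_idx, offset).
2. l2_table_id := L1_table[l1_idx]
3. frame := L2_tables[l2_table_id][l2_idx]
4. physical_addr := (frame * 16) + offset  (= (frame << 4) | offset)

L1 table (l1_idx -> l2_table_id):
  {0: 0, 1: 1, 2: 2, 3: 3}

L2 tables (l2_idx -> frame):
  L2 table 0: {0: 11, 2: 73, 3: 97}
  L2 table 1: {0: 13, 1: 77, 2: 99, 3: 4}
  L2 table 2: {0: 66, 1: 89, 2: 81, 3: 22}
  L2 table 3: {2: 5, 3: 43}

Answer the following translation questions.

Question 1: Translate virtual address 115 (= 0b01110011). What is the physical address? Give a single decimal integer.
vaddr = 115 = 0b01110011
Split: l1_idx=1, l2_idx=3, offset=3
L1[1] = 1
L2[1][3] = 4
paddr = 4 * 16 + 3 = 67

Answer: 67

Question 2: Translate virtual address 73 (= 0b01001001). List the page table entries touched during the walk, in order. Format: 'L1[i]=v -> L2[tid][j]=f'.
Answer: L1[1]=1 -> L2[1][0]=13

Derivation:
vaddr = 73 = 0b01001001
Split: l1_idx=1, l2_idx=0, offset=9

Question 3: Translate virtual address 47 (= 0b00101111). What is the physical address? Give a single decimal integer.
Answer: 1183

Derivation:
vaddr = 47 = 0b00101111
Split: l1_idx=0, l2_idx=2, offset=15
L1[0] = 0
L2[0][2] = 73
paddr = 73 * 16 + 15 = 1183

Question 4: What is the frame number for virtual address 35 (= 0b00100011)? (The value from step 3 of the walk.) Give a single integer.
vaddr = 35: l1_idx=0, l2_idx=2
L1[0] = 0; L2[0][2] = 73

Answer: 73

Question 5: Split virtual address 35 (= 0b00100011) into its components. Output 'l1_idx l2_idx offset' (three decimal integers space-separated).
Answer: 0 2 3

Derivation:
vaddr = 35 = 0b00100011
  top 2 bits -> l1_idx = 0
  next 2 bits -> l2_idx = 2
  bottom 4 bits -> offset = 3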